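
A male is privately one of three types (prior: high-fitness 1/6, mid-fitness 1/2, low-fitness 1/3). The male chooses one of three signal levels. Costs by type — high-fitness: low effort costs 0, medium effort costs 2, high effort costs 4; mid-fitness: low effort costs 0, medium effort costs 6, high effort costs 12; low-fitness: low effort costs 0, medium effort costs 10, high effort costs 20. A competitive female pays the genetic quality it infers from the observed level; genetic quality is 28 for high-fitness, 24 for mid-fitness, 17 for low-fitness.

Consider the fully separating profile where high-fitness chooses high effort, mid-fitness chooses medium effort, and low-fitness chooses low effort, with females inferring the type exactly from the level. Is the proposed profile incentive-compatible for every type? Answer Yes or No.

Separating mating payoffs: high effort → 28, medium effort → 24, low effort → 17.
high-fitness (assigned high effort): low effort: 17 − 0 = 17; medium effort: 24 − 2 = 22; high effort: 28 − 4 = 24. high-fitness stays.
mid-fitness (assigned medium effort): low effort: 17 − 0 = 17; medium effort: 24 − 6 = 18; high effort: 28 − 12 = 16. mid-fitness stays.
low-fitness (assigned low effort): low effort: 17 − 0 = 17; medium effort: 24 − 10 = 14; high effort: 28 − 20 = 8. low-fitness stays.
Every type prefers its assigned level; separation holds.

Yes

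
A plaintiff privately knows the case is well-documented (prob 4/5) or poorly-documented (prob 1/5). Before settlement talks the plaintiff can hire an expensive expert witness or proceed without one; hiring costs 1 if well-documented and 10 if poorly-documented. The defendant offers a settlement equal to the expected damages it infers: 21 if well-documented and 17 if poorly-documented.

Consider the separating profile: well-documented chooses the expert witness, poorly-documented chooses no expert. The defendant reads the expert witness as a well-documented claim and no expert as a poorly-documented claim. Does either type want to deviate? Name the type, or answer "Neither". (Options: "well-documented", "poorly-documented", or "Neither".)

The expert witness pays 21; no expert pays 17.
well-documented: assigned the expert witness, nets 21 − 1 = 20; deviating to no expert nets 17.
poorly-documented: assigned no expert, nets 17; deviating to the expert witness nets 21 − 10 = 11.
Both types strictly prefer their assigned action; no profitable deviation.

Neither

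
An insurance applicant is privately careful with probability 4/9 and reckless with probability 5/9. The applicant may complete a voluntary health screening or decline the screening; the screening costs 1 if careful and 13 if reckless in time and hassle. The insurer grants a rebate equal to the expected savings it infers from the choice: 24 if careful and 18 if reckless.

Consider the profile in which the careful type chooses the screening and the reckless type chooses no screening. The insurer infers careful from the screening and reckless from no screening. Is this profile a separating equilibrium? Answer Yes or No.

Under these beliefs, the screening earns rebate 24 and no screening earns rebate 18.
careful: the screening nets 24 − 1 = 23; no screening nets 18. careful prefers the screening.
reckless: the screening nets 24 − 13 = 11; no screening nets 18. reckless prefers no screening.
Neither type deviates, so the separating profile is an equilibrium.

Yes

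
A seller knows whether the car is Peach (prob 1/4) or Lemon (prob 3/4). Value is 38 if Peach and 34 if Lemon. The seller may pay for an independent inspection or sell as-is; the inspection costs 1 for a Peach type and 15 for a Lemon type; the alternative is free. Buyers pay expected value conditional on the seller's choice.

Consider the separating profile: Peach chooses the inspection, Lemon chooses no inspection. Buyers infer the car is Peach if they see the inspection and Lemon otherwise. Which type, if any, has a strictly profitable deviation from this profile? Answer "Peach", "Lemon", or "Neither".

The inspection pays 38; no inspection pays 34.
Peach: assigned the inspection, nets 38 − 1 = 37; deviating to no inspection nets 34.
Lemon: assigned no inspection, nets 34; deviating to the inspection nets 38 − 15 = 23.
Both types strictly prefer their assigned action; no profitable deviation.

Neither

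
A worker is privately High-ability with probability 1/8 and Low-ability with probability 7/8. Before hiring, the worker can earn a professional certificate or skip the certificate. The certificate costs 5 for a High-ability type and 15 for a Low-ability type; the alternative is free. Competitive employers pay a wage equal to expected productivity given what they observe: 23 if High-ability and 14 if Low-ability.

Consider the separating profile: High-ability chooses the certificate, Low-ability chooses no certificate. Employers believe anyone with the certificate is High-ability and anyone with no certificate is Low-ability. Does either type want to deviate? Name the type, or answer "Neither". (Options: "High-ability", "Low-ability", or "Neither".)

The certificate pays 23; no certificate pays 14.
High-ability: assigned the certificate, nets 23 − 5 = 18; deviating to no certificate nets 14.
Low-ability: assigned no certificate, nets 14; deviating to the certificate nets 23 − 15 = 8.
Both types strictly prefer their assigned action; no profitable deviation.

Neither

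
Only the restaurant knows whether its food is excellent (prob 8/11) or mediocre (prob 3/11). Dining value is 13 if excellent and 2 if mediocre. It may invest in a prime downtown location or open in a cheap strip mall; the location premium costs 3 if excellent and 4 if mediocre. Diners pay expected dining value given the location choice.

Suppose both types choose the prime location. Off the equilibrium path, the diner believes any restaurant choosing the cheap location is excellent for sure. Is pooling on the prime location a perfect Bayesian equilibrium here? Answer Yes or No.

On path, the diner holds the prior and pays 8/11·13 + 3/11·2 = 10. Off path (the cheap location), believing excellent, it pays 13.
excellent: the prime location nets 10 − 3 = 7; the cheap location nets 13. excellent would deviate.
mediocre: the prime location nets 10 − 4 = 6; the cheap location nets 13. mediocre would deviate.
A type deviates, so pooling fails.

No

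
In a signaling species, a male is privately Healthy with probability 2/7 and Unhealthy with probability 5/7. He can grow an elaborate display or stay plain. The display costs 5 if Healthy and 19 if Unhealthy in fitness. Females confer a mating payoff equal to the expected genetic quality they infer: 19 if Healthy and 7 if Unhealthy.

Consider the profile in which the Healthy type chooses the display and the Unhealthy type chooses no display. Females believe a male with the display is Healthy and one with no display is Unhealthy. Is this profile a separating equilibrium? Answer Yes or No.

Under these beliefs, the display earns mating payoff 19 and no display earns mating payoff 7.
Healthy: the display nets 19 − 5 = 14; no display nets 7. Healthy prefers the display.
Unhealthy: the display nets 19 − 19 = 0; no display nets 7. Unhealthy prefers no display.
Neither type deviates, so the separating profile is an equilibrium.

Yes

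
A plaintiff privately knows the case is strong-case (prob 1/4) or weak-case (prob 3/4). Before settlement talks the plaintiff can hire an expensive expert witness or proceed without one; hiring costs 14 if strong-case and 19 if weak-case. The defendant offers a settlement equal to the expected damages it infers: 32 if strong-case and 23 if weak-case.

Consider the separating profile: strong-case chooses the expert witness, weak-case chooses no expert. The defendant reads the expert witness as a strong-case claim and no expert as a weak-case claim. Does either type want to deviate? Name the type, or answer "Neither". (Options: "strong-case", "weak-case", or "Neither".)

The expert witness pays 32; no expert pays 23.
strong-case: assigned the expert witness, nets 32 − 14 = 18; deviating to no expert nets 23.
weak-case: assigned no expert, nets 23; deviating to the expert witness nets 32 − 19 = 13.
The strong-case type gains 5 by deviating.

strong-case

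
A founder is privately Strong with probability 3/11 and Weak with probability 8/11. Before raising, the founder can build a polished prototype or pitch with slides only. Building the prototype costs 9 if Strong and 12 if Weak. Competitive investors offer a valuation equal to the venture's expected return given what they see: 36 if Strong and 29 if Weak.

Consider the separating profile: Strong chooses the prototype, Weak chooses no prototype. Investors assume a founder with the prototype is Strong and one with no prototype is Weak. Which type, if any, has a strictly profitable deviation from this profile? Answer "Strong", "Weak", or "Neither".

The prototype pays 36; no prototype pays 29.
Strong: assigned the prototype, nets 36 − 9 = 27; deviating to no prototype nets 29.
Weak: assigned no prototype, nets 29; deviating to the prototype nets 36 − 12 = 24.
The Strong type gains 2 by deviating.

Strong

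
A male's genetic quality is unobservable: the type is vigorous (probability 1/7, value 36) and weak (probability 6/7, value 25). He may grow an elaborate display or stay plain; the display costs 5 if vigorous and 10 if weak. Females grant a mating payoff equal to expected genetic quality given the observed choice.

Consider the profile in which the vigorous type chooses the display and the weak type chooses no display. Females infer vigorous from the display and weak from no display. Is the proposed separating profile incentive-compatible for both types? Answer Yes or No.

No

Under these beliefs, the display earns mating payoff 36 and no display earns mating payoff 25.
vigorous: the display nets 36 − 5 = 31; no display nets 25. vigorous prefers the display.
weak: the display nets 36 − 10 = 26; no display nets 25. weak would deviate to the display.
weak has a profitable deviation, so the profile is not an equilibrium.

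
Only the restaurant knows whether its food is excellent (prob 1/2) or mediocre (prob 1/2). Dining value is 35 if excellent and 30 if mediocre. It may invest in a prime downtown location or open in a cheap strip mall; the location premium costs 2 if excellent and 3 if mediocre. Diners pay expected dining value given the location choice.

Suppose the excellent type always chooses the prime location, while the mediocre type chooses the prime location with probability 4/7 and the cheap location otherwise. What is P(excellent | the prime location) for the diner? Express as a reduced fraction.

P(the prime location) = (1/2)·1 + (1/2)·(4/7) = 11/14.
By Bayes' rule, P(excellent | the prime location) = (1/2) / (11/14) = 7/11.

7/11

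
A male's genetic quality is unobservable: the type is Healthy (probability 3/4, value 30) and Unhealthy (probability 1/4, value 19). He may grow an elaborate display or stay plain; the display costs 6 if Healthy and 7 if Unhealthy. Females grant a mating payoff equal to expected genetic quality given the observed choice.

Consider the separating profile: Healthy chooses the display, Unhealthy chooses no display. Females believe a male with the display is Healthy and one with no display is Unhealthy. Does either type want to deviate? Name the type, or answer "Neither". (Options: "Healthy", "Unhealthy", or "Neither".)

Unhealthy

The display pays 30; no display pays 19.
Healthy: assigned the display, nets 30 − 6 = 24; deviating to no display nets 19.
Unhealthy: assigned no display, nets 19; deviating to the display nets 30 − 7 = 23.
The Unhealthy type gains 4 by deviating.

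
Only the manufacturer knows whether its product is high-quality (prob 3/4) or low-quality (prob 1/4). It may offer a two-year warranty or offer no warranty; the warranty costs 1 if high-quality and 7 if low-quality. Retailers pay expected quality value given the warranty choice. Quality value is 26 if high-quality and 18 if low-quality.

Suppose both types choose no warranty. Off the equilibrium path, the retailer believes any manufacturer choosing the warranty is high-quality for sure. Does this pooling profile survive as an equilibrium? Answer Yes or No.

On path, the retailer holds the prior and pays 3/4·26 + 1/4·18 = 24. Off path (the warranty), believing high-quality, it pays 26.
high-quality: no warranty nets 24; the warranty nets 26 − 1 = 25. high-quality would deviate.
low-quality: no warranty nets 24; the warranty nets 26 − 7 = 19. low-quality stays.
A type deviates, so pooling fails.

No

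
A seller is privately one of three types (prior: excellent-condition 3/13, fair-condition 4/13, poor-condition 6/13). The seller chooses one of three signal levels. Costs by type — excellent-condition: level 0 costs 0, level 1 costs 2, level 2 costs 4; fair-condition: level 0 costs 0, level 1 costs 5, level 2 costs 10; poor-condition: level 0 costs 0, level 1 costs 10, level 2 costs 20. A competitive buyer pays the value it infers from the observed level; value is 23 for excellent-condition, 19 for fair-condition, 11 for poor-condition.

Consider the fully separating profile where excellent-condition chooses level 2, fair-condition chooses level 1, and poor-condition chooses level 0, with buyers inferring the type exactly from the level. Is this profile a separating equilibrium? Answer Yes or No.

Separating prices: level 2 → 23, level 1 → 19, level 0 → 11.
excellent-condition (assigned level 2): level 0: 11 − 0 = 11; level 1: 19 − 2 = 17; level 2: 23 − 4 = 19. excellent-condition stays.
fair-condition (assigned level 1): level 0: 11 − 0 = 11; level 1: 19 − 5 = 14; level 2: 23 − 10 = 13. fair-condition stays.
poor-condition (assigned level 0): level 0: 11 − 0 = 11; level 1: 19 − 10 = 9; level 2: 23 − 20 = 3. poor-condition stays.
Every type prefers its assigned level; separation holds.

Yes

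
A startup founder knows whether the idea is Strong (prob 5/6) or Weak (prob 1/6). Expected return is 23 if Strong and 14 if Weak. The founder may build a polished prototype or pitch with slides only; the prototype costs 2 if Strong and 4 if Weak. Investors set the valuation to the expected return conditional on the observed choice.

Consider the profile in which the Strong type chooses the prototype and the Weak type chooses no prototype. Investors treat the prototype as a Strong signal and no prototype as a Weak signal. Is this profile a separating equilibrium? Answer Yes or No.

No

Under these beliefs, the prototype earns valuation 23 and no prototype earns valuation 14.
Strong: the prototype nets 23 − 2 = 21; no prototype nets 14. Strong prefers the prototype.
Weak: the prototype nets 23 − 4 = 19; no prototype nets 14. Weak would deviate to the prototype.
Weak has a profitable deviation, so the profile is not an equilibrium.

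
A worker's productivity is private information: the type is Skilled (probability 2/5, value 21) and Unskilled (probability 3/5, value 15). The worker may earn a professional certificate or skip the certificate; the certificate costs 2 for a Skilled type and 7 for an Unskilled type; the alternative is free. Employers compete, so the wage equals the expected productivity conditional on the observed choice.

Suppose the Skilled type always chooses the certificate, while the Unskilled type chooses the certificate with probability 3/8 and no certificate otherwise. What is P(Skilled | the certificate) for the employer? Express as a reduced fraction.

16/25

P(the certificate) = (2/5)·1 + (3/5)·(3/8) = 5/8.
By Bayes' rule, P(Skilled | the certificate) = (2/5) / (5/8) = 16/25.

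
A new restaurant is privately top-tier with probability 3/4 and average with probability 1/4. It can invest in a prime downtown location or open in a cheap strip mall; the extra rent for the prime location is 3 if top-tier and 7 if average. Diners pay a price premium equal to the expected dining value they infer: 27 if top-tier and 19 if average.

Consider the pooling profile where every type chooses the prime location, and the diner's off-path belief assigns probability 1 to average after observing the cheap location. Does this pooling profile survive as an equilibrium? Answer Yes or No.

On path, the diner holds the prior and pays 3/4·27 + 1/4·19 = 25. Off path (the cheap location), believing average, it pays 19.
top-tier: the prime location nets 25 − 3 = 22; the cheap location nets 19. top-tier stays.
average: the prime location nets 25 − 7 = 18; the cheap location nets 19. average would deviate.
A type deviates, so pooling fails.

No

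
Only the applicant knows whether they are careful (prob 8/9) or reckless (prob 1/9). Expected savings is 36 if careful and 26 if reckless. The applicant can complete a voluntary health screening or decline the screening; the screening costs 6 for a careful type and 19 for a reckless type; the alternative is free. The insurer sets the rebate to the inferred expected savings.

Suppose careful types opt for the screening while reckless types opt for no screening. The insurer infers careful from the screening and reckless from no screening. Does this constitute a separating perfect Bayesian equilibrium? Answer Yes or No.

Under these beliefs, the screening earns rebate 36 and no screening earns rebate 26.
careful: the screening nets 36 − 6 = 30; no screening nets 26. careful prefers the screening.
reckless: the screening nets 36 − 19 = 17; no screening nets 26. reckless prefers no screening.
Neither type deviates, so the separating profile is an equilibrium.

Yes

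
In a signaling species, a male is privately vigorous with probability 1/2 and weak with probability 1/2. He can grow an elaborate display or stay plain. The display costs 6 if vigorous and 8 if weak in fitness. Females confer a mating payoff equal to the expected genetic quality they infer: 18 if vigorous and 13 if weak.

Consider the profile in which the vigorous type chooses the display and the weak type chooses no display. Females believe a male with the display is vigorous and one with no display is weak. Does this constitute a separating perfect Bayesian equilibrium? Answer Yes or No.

Under these beliefs, the display earns mating payoff 18 and no display earns mating payoff 13.
vigorous: the display nets 18 − 6 = 12; no display nets 13. vigorous would deviate to no display.
weak: the display nets 18 − 8 = 10; no display nets 13. weak prefers no display.
vigorous has a profitable deviation, so the profile is not an equilibrium.

No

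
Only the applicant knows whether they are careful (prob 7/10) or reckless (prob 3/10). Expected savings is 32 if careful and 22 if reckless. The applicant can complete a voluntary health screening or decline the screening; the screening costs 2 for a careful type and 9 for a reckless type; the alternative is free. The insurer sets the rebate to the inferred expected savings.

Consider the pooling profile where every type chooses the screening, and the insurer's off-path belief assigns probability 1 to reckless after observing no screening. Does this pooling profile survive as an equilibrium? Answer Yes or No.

On path, the insurer holds the prior and pays 7/10·32 + 3/10·22 = 29. Off path (no screening), believing reckless, it pays 22.
careful: the screening nets 29 − 2 = 27; no screening nets 22. careful stays.
reckless: the screening nets 29 − 9 = 20; no screening nets 22. reckless would deviate.
A type deviates, so pooling fails.

No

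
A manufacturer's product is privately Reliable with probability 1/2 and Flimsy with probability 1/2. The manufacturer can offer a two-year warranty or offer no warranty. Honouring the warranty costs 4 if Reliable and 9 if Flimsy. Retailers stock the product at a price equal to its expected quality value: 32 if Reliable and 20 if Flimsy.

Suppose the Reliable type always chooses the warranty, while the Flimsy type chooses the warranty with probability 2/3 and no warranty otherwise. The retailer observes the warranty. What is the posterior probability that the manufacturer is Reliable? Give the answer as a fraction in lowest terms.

P(the warranty) = (1/2)·1 + (1/2)·(2/3) = 5/6.
By Bayes' rule, P(Reliable | the warranty) = (1/2) / (5/6) = 3/5.

3/5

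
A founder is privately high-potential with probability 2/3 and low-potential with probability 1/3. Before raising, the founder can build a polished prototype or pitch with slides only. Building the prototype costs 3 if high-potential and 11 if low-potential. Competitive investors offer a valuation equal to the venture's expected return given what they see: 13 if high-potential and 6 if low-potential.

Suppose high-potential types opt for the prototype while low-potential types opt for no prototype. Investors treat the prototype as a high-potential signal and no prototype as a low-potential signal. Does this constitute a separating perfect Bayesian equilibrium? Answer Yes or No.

Under these beliefs, the prototype earns valuation 13 and no prototype earns valuation 6.
high-potential: the prototype nets 13 − 3 = 10; no prototype nets 6. high-potential prefers the prototype.
low-potential: the prototype nets 13 − 11 = 2; no prototype nets 6. low-potential prefers no prototype.
Neither type deviates, so the separating profile is an equilibrium.

Yes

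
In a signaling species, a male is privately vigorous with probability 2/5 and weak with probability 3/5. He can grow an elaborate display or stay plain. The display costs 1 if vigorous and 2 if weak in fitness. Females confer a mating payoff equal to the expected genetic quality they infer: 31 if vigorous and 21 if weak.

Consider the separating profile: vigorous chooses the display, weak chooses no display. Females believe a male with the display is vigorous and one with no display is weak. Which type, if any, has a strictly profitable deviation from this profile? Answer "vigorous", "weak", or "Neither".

weak

The display pays 31; no display pays 21.
vigorous: assigned the display, nets 31 − 1 = 30; deviating to no display nets 21.
weak: assigned no display, nets 21; deviating to the display nets 31 − 2 = 29.
The weak type gains 8 by deviating.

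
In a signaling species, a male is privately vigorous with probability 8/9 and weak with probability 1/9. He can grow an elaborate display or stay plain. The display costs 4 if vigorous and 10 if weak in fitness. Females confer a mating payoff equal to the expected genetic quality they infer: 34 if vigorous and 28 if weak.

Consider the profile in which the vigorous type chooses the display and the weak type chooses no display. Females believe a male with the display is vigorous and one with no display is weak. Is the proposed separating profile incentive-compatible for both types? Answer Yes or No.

Yes

Under these beliefs, the display earns mating payoff 34 and no display earns mating payoff 28.
vigorous: the display nets 34 − 4 = 30; no display nets 28. vigorous prefers the display.
weak: the display nets 34 − 10 = 24; no display nets 28. weak prefers no display.
Neither type deviates, so the separating profile is an equilibrium.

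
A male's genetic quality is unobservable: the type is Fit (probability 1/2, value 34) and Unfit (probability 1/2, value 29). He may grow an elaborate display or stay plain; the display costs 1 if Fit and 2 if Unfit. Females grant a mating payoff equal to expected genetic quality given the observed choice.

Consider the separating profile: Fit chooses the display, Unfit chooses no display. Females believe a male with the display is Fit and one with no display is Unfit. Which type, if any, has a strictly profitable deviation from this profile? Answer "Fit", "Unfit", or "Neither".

The display pays 34; no display pays 29.
Fit: assigned the display, nets 34 − 1 = 33; deviating to no display nets 29.
Unfit: assigned no display, nets 29; deviating to the display nets 34 − 2 = 32.
The Unfit type gains 3 by deviating.

Unfit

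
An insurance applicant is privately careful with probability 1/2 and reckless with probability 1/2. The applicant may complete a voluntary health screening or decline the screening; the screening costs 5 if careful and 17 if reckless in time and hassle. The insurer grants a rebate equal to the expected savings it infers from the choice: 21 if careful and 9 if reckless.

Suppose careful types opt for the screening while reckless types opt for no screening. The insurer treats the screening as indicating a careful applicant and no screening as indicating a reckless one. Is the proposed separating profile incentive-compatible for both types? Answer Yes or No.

Under these beliefs, the screening earns rebate 21 and no screening earns rebate 9.
careful: the screening nets 21 − 5 = 16; no screening nets 9. careful prefers the screening.
reckless: the screening nets 21 − 17 = 4; no screening nets 9. reckless prefers no screening.
Neither type deviates, so the separating profile is an equilibrium.

Yes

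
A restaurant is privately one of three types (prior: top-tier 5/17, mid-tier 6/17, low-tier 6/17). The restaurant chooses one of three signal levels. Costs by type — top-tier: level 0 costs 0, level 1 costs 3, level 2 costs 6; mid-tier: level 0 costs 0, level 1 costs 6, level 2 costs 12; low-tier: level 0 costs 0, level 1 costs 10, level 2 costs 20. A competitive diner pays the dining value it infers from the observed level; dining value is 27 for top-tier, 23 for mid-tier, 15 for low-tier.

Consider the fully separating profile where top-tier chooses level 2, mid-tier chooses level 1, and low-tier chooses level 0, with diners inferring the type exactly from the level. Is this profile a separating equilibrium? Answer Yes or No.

Separating price premiums: level 2 → 27, level 1 → 23, level 0 → 15.
top-tier (assigned level 2): level 0: 15 − 0 = 15; level 1: 23 − 3 = 20; level 2: 27 − 6 = 21. top-tier stays.
mid-tier (assigned level 1): level 0: 15 − 0 = 15; level 1: 23 − 6 = 17; level 2: 27 − 12 = 15. mid-tier stays.
low-tier (assigned level 0): level 0: 15 − 0 = 15; level 1: 23 − 10 = 13; level 2: 27 − 20 = 7. low-tier stays.
Every type prefers its assigned level; separation holds.

Yes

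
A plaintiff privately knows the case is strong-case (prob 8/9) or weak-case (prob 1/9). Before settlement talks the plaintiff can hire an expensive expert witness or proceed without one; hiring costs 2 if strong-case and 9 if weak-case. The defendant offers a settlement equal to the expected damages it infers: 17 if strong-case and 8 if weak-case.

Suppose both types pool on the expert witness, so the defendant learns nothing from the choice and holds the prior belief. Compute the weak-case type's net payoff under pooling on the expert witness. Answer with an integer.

7

Pooled settlement = 8/9·17 + 1/9·8 = 16.
weak-case pays cost 9 for the expert witness, so net payoff = 16 − 9 = 7.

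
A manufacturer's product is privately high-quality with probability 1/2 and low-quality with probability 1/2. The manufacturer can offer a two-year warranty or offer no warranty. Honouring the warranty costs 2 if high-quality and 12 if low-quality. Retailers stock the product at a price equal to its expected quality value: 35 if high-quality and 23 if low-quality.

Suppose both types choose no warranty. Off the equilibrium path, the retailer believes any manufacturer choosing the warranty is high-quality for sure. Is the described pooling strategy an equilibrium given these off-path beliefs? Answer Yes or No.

On path, the retailer holds the prior and pays 1/2·35 + 1/2·23 = 29. Off path (the warranty), believing high-quality, it pays 35.
high-quality: no warranty nets 29; the warranty nets 35 − 2 = 33. high-quality would deviate.
low-quality: no warranty nets 29; the warranty nets 35 − 12 = 23. low-quality stays.
A type deviates, so pooling fails.

No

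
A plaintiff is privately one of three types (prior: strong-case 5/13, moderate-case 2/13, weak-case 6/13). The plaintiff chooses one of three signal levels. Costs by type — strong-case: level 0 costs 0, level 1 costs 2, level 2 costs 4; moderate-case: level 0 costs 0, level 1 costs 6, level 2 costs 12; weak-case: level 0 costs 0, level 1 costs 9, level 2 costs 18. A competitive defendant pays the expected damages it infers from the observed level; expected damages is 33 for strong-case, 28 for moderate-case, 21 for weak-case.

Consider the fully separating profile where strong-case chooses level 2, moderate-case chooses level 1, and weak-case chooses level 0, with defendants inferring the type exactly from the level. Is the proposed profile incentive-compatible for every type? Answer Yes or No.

Separating settlements: level 2 → 33, level 1 → 28, level 0 → 21.
strong-case (assigned level 2): level 0: 21 − 0 = 21; level 1: 28 − 2 = 26; level 2: 33 − 4 = 29. strong-case stays.
moderate-case (assigned level 1): level 0: 21 − 0 = 21; level 1: 28 − 6 = 22; level 2: 33 − 12 = 21. moderate-case stays.
weak-case (assigned level 0): level 0: 21 − 0 = 21; level 1: 28 − 9 = 19; level 2: 33 − 18 = 15. weak-case stays.
Every type prefers its assigned level; separation holds.

Yes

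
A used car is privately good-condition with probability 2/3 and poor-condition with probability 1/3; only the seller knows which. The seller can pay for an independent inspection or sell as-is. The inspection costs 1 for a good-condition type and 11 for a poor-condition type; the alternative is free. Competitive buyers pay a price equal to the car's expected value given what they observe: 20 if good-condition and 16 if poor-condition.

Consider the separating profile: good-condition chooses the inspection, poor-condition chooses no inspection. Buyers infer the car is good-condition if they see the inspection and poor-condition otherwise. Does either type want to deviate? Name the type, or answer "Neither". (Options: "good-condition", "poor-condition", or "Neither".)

Neither

The inspection pays 20; no inspection pays 16.
good-condition: assigned the inspection, nets 20 − 1 = 19; deviating to no inspection nets 16.
poor-condition: assigned no inspection, nets 16; deviating to the inspection nets 20 − 11 = 9.
Both types strictly prefer their assigned action; no profitable deviation.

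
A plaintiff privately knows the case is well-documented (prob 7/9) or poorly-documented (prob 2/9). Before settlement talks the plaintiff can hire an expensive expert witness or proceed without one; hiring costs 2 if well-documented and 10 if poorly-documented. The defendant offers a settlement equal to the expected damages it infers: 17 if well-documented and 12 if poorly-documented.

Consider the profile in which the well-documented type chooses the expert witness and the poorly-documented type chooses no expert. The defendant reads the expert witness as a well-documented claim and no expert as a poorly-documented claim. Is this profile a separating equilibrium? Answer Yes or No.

Under these beliefs, the expert witness earns settlement 17 and no expert earns settlement 12.
well-documented: the expert witness nets 17 − 2 = 15; no expert nets 12. well-documented prefers the expert witness.
poorly-documented: the expert witness nets 17 − 10 = 7; no expert nets 12. poorly-documented prefers no expert.
Neither type deviates, so the separating profile is an equilibrium.

Yes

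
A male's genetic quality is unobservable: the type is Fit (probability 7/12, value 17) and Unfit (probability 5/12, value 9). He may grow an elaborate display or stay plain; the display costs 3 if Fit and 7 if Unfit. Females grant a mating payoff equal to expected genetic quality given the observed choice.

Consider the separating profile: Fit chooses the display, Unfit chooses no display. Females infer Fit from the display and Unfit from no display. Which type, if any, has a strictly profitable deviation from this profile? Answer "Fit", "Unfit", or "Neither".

The display pays 17; no display pays 9.
Fit: assigned the display, nets 17 − 3 = 14; deviating to no display nets 9.
Unfit: assigned no display, nets 9; deviating to the display nets 17 − 7 = 10.
The Unfit type gains 1 by deviating.

Unfit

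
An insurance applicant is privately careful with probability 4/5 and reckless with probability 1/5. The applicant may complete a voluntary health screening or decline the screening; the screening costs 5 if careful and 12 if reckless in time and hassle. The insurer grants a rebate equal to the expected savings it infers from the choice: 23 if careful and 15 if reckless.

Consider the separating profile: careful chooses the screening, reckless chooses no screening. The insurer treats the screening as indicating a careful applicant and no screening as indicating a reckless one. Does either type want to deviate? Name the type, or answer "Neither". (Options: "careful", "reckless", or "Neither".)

The screening pays 23; no screening pays 15.
careful: assigned the screening, nets 23 − 5 = 18; deviating to no screening nets 15.
reckless: assigned no screening, nets 15; deviating to the screening nets 23 − 12 = 11.
Both types strictly prefer their assigned action; no profitable deviation.

Neither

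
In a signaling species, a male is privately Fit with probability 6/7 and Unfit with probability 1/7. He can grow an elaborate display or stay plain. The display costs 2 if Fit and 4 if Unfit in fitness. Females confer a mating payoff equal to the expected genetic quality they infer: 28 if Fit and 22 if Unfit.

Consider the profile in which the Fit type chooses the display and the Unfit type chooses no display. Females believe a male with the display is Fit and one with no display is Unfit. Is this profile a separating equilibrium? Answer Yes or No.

No

Under these beliefs, the display earns mating payoff 28 and no display earns mating payoff 22.
Fit: the display nets 28 − 2 = 26; no display nets 22. Fit prefers the display.
Unfit: the display nets 28 − 4 = 24; no display nets 22. Unfit would deviate to the display.
Unfit has a profitable deviation, so the profile is not an equilibrium.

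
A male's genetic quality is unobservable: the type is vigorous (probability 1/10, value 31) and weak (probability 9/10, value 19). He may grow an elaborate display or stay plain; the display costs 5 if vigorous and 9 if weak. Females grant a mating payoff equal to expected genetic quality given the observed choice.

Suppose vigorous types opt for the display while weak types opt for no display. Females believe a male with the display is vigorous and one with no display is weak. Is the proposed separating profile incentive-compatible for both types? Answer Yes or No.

Under these beliefs, the display earns mating payoff 31 and no display earns mating payoff 19.
vigorous: the display nets 31 − 5 = 26; no display nets 19. vigorous prefers the display.
weak: the display nets 31 − 9 = 22; no display nets 19. weak would deviate to the display.
weak has a profitable deviation, so the profile is not an equilibrium.

No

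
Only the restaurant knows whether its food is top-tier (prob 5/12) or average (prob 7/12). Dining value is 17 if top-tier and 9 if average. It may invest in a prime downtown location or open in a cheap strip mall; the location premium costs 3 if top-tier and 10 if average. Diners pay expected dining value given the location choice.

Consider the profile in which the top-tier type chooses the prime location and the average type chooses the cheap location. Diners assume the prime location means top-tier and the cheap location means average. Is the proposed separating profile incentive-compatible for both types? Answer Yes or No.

Under these beliefs, the prime location earns price premium 17 and the cheap location earns price premium 9.
top-tier: the prime location nets 17 − 3 = 14; the cheap location nets 9. top-tier prefers the prime location.
average: the prime location nets 17 − 10 = 7; the cheap location nets 9. average prefers the cheap location.
Neither type deviates, so the separating profile is an equilibrium.

Yes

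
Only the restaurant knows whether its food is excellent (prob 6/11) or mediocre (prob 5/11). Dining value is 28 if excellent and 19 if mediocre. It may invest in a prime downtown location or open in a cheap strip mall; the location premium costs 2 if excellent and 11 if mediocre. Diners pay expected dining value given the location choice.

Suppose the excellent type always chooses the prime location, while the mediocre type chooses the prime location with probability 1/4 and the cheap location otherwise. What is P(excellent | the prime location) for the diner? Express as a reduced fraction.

P(the prime location) = (6/11)·1 + (5/11)·(1/4) = 29/44.
By Bayes' rule, P(excellent | the prime location) = (6/11) / (29/44) = 24/29.

24/29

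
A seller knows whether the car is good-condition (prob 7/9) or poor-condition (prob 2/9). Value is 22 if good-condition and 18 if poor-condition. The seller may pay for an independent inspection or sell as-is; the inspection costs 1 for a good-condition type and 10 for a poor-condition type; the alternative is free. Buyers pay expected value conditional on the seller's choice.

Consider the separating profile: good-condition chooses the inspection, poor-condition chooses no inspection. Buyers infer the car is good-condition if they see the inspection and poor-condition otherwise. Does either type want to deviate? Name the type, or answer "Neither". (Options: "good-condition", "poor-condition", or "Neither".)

The inspection pays 22; no inspection pays 18.
good-condition: assigned the inspection, nets 22 − 1 = 21; deviating to no inspection nets 18.
poor-condition: assigned no inspection, nets 18; deviating to the inspection nets 22 − 10 = 12.
Both types strictly prefer their assigned action; no profitable deviation.

Neither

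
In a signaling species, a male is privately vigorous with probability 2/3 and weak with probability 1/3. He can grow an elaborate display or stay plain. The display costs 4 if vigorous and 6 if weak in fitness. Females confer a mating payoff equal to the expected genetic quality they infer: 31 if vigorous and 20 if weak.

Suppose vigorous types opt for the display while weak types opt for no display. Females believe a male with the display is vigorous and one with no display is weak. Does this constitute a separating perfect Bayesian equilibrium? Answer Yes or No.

Under these beliefs, the display earns mating payoff 31 and no display earns mating payoff 20.
vigorous: the display nets 31 − 4 = 27; no display nets 20. vigorous prefers the display.
weak: the display nets 31 − 6 = 25; no display nets 20. weak would deviate to the display.
weak has a profitable deviation, so the profile is not an equilibrium.

No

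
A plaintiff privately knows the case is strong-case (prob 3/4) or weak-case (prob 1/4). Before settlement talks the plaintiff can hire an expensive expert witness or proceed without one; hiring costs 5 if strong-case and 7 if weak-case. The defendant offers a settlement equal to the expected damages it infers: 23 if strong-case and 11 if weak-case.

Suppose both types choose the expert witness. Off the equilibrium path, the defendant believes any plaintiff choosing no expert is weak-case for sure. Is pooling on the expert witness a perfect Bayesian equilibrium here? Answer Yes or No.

Yes

On path, the defendant holds the prior and pays 3/4·23 + 1/4·11 = 20. Off path (no expert), believing weak-case, it pays 11.
strong-case: the expert witness nets 20 − 5 = 15; no expert nets 11. strong-case stays.
weak-case: the expert witness nets 20 − 7 = 13; no expert nets 11. weak-case stays.
No type deviates, so pooling is sustained.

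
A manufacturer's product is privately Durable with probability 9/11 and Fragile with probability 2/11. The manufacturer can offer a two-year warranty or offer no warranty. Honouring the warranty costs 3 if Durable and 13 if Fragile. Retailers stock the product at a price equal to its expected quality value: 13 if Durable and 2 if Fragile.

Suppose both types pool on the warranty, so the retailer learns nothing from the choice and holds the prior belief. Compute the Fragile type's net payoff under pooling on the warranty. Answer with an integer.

Pooled price = 9/11·13 + 2/11·2 = 11.
Fragile pays cost 13 for the warranty, so net payoff = 11 − 13 = -2.

-2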